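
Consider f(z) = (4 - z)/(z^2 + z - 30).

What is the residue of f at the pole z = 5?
-1/11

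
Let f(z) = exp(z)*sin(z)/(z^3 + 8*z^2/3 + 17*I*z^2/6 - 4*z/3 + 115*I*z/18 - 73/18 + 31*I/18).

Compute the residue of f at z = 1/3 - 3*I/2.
(468/2555 + 72*I/365)*exp(1/3 - 3*I/2)*sin(1/3 - 3*I/2)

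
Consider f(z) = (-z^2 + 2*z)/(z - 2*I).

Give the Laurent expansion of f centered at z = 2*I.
Put w = z - (2*I), i.e. z = w + 2*I. The denominator is w, so it suffices to rewrite the numerator in powers of w.

P(z) = -z^2 + 2*z
P(w + 2*I) = 4 + 4*I + (2 - 4*I)*w - w^2

Dividing each term by w:
  f = (4 + 4*I)/w + 2 - 4*I - w

Substituting back w = z - 2*I:
  f(z) = (4 + 4*I)/(z - 2*I) + 2 - 4*I - (z - 2*I)

The series is finite because the numerator is a polynomial; the negative powers form the principal part, and the coefficient of 1/(z - 2*I) gives Res(f, 2*I) = 4 + 4*I.

Final answer: (4 + 4*I)/(z - 2*I) + 2 - 4*I - (z - 2*I)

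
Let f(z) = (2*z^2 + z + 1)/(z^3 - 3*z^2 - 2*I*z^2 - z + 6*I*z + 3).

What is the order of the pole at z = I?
Factor the denominator:
  z^3 - 3*z^2 - 2*I*z^2 - z + 6*I*z + 3 = (z - I)^2*(z - 3)

The numerator P(z) = 2*z^2 + z + 1 has P(I) = -1 + I ≠ 0, so no factor of (z - I) cancels.
Near z = I we can therefore write f(z) = g(z)/(z - I)^2 with g analytic at I and g(I) ≠ 0 (g is the numerator divided by the remaining denominator factors).

Hence z = I is a pole of order 2.

Final answer: 2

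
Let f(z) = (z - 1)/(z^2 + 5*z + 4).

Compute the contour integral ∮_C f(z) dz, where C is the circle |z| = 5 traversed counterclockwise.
By the residue theorem, ∮_C f(z) dz = 2πi · (sum of the residues of f at the poles inside |z| = 5).

The denominator factors as (z + 4)*(z + 1), so the singularities of f are simple poles at z = -4, z = -1.
  |-4|² = 16 < 25 = 5², so this pole is inside the contour.
  |-1|² = 1 < 25 = 5², so this pole is inside the contour.

With P(z) = z - 1 and Q(z) = z^2 + 5*z + 4, each pole is simple, so Res(f, z₀) = P(z₀)/Q'(z₀) with Q'(z) = 2*z + 5.
  Res(f, -4) = P(-4)/Q'(-4) = (-5)/(-3) = 5/3
  Res(f, -1) = P(-1)/Q'(-1) = (-2)/(3) = -2/3

Sum of residues inside C: 1
∮_C f(z) dz = 2πi · (1) = 2*I*pi

Final answer: 2*I*pi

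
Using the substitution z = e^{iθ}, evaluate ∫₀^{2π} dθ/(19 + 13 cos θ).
Let J = ∫₀^{2π} dθ/(19 + 13 cos θ).
Put z = e^{iθ}: then cos θ = (z + 1/z)/2, dθ = dz/(iz), and z runs once counterclockwise around |z| = 1:
  J = ∮_{|z|=1} 1/(19 + 13*(z + 1/z)/2) · dz/(iz) = (2/i) ∮_{|z|=1} dz/(13*z^2 + 38*z + 13).
The roots of 13*z^2 + 38*z + 13 are z = (-19 ± sqrt(19^2 - 13^2))/13, with sqrt(192) = 8*sqrt(3); their product is 1, so only z₊ = -19/13 + 8*sqrt(3)/13 lies inside the unit circle (z₋ = -19/13 - 8*sqrt(3)/13 lies outside).
z₊ is a simple zero of q(z) = 13*z^2 + 38*z + 13, so Res(1/q, z₊) = 1/q'(z₊) with q'(z) = 26*z + 38; and q'(z₊) = 13*(z₊ - z₋) = 16*sqrt(3).
Therefore J = (2/i) · 2πi · 1/(16*sqrt(3)) = 2*pi/(8*sqrt(3)) = sqrt(3)*pi/12

Final answer: sqrt(3)*pi/12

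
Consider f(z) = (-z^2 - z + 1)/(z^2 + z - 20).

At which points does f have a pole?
The singularities of f are the zeros of the denominator. Factoring,
  z^2 + z - 20 = (z - 4)*(z + 5)
so the candidates are z = 4, z = -5.

Check the numerator P(z) = -z^2 - z + 1 at each one:
  P(4) = -19 ≠ 0, so z = 4 is a (simple) pole.
  P(-5) = -19 ≠ 0, so z = -5 is a (simple) pole.

Poles of f: {-5, 4}

Final answer: {-5, 4}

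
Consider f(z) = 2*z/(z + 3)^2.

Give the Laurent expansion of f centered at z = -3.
-6/(z + 3)^2 + 2/(z + 3)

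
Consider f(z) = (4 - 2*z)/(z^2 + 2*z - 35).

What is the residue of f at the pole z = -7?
-3/2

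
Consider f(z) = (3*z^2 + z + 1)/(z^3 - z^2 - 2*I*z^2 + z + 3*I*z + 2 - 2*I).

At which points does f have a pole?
The singularities of f are the zeros of the denominator. Factoring,
  z^3 - z^2 - 2*I*z^2 + z + 3*I*z + 2 - 2*I = (z - I)*(z - 1 + I)*(z - 2*I)
so the candidates are z = I, z = 1 - I, z = 2*I.

Check the numerator P(z) = 3*z^2 + z + 1 at each one:
  P(I) = -2 + I ≠ 0, so z = I is a (simple) pole.
  P(1 - I) = 2 - 7*I ≠ 0, so z = 1 - I is a (simple) pole.
  P(2*I) = -11 + 2*I ≠ 0, so z = 2*I is a (simple) pole.

Poles of f: {I, 2*I, 1 - I}

Final answer: {I, 2*I, 1 - I}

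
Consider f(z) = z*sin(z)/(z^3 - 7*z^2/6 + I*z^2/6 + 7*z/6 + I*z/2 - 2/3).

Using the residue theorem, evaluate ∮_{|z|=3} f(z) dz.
pi*(18/5 - 6*I/5)*sin(1/2 - I/2) + pi*(66/145 + 78*I/145)*sinh(1) + pi*(-120/29 + 48*I/29)*sin(2/3 - 2*I/3)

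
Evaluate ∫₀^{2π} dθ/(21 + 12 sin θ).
2*sqrt(33)*pi/99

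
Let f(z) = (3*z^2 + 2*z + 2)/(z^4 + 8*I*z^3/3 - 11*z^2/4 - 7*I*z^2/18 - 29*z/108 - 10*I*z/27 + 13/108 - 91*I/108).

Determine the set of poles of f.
The singularities of f are the zeros of the denominator. Factoring,
  z^4 + 8*I*z^3/3 - 11*z^2/4 - 7*I*z^2/18 - 29*z/108 - 10*I*z/27 + 13/108 - 91*I/108 = (z + 1/3 - I/3)*(z - 2/3 + I/2)*(z + 1 + 3*I/2)*(z - 2/3 + I)
so the candidates are z = -1/3 + I/3, z = 2/3 - I/2, z = -1 - 3*I/2, z = 2/3 - I.

Check the numerator P(z) = 3*z^2 + 2*z + 2 at each one:
  P(-1/3 + I/3) = 4/3 ≠ 0, so z = -1/3 + I/3 is a (simple) pole.
  P(2/3 - I/2) = 47/12 - 3*I ≠ 0, so z = 2/3 - I/2 is a (simple) pole.
  P(-1 - 3*I/2) = -15/4 + 6*I ≠ 0, so z = -1 - 3*I/2 is a (simple) pole.
  P(2/3 - I) = 5/3 - 6*I ≠ 0, so z = 2/3 - I is a (simple) pole.

Poles of f: {-1 - 3*I/2, -1/3 + I/3, 2/3 - I, 2/3 - I/2}

Final answer: {-1 - 3*I/2, -1/3 + I/3, 2/3 - I, 2/3 - I/2}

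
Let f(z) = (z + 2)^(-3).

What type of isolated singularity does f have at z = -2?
pole of order 3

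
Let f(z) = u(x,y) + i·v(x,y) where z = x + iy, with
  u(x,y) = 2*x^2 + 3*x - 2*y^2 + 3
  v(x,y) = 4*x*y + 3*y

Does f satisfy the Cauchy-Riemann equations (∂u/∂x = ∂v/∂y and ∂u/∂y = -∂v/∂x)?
∂u/∂x = 4*x + 3
∂v/∂y = 4*x + 3
∂u/∂y = -4*y
∂v/∂x = 4*y
∂u/∂x = ∂v/∂y and ∂u/∂y = -∂v/∂x hold identically; f is analytic.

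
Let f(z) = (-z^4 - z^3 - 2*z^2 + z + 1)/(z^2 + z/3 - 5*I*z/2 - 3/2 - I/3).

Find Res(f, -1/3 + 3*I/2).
Write f(z) = P(z)/Q(z) with P(z) = -z^4 - z^3 - 2*z^2 + z + 1 and Q(z) = z^2 + z/3 - 5*I*z/2 - 3/2 - I/3.
The denominator factors as Q(z) = (z + 1/3 - 3*I/2)*(z - I), so z = -1/3 + 3*I/2 is a simple zero of Q and P is analytic there; z = -1/3 + 3*I/2 is therefore a simple pole and
  Res(f, z₀) = P(z₀)/Q'(z₀).

Q'(z) = 2*z + 1/3 - 5*I/2, so Q'(-1/3 + 3*I/2) = -1/3 + I/2.
P(-1/3 + 3*I/2) = -1093/1296 + 151*I/72.

Res(f, -1/3 + 3*I/2) = (-1093/1296 + 151*I/72)/(-1/3 + I/2) = 2585/702 - 719*I/936

Final answer: 2585/702 - 719*I/936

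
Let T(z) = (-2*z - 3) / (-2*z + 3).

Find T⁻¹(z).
Set w = T(z) = (-2*z - 3) / (-2*z + 3) and solve for z:
  w*(-2*z + 3) = -2*z - 3
  3*w + z*(2 - 2*w) + 3 = 0
  z*(2 - 2*w) = -3*w - 3
  z = (3*w + 3)/(2*w - 2)
Renaming the variable, T⁻¹(z) = (3*z + 3)/(2*z - 2).
(Check: ad - bc = -12 ≠ 0, so T is invertible.)

Final answer: (3*z + 3)/(2*z - 2)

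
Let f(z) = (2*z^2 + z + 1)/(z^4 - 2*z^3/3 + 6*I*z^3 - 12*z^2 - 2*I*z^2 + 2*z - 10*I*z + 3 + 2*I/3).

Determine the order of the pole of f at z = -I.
Factor the denominator:
  z^4 - 2*z^3/3 + 6*I*z^3 - 12*z^2 - 2*I*z^2 + 2*z - 10*I*z + 3 + 2*I/3 = (z + I)^3*(z - 2/3 + 3*I)

The numerator P(z) = 2*z^2 + z + 1 has P(-I) = -1 - I ≠ 0, so no factor of (z + I) cancels.
Near z = -I we can therefore write f(z) = g(z)/(z + I)^3 with g analytic at -I and g(-I) ≠ 0 (g is the numerator divided by the remaining denominator factors).

Hence z = -I is a pole of order 3.

Final answer: 3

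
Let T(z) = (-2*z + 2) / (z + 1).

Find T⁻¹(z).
Set w = T(z) = (-2*z + 2) / (z + 1) and solve for z:
  w*(z + 1) = -2*z + 2
  w + z*(w + 2) - 2 = 0
  z*(w + 2) = 2 - w
  z = (w - 2)/(-w - 2)
Renaming the variable, T⁻¹(z) = (z - 2)/(-z - 2) = (-z + 2)/(z + 2).
(Check: ad - bc = -4 ≠ 0, so T is invertible.)

Final answer: (-z + 2)/(z + 2)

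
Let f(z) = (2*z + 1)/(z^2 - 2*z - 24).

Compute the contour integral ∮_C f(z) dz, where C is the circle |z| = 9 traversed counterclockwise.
By the residue theorem, ∮_C f(z) dz = 2πi · (sum of the residues of f at the poles inside |z| = 9).

The denominator factors as (z - 6)*(z + 4), so the singularities of f are simple poles at z = 6, z = -4.
  |6|² = 36 < 81 = 9², so this pole is inside the contour.
  |-4|² = 16 < 81 = 9², so this pole is inside the contour.

With P(z) = 2*z + 1 and Q(z) = z^2 - 2*z - 24, each pole is simple, so Res(f, z₀) = P(z₀)/Q'(z₀) with Q'(z) = 2*z - 2.
  Res(f, 6) = P(6)/Q'(6) = (13)/(10) = 13/10
  Res(f, -4) = P(-4)/Q'(-4) = (-7)/(-10) = 7/10

Sum of residues inside C: 2
∮_C f(z) dz = 2πi · (2) = 4*I*pi

Final answer: 4*I*pi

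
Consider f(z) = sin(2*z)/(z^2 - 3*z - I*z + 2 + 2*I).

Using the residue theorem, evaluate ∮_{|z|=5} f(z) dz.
pi*(1 - I)*sin(2 + 2*I) + pi*(-1 + I)*sin(4)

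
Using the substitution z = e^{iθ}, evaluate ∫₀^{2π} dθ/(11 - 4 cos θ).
Call the integral J. The integrand is 2π-periodic and we integrate over a full period, so shifting θ does not change the value (θ → θ + π flips the sign of the trig term). Hence
  J = ∫₀^{2π} dθ/(11 + 4 cos θ).
Put z = e^{iθ}: then cos θ = (z + 1/z)/2, dθ = dz/(iz), and z runs once counterclockwise around |z| = 1:
  J = ∮_{|z|=1} 1/(11 + 4*(z + 1/z)/2) · dz/(iz) = (2/i) ∮_{|z|=1} dz/(4*z^2 + 22*z + 4).
The roots of 4*z^2 + 22*z + 4 are z = (-11 ± sqrt(11^2 - 4^2))/4, with sqrt(105) = sqrt(105); their product is 1, so only z₊ = -11/4 + sqrt(105)/4 lies inside the unit circle (z₋ = -11/4 - sqrt(105)/4 lies outside).
z₊ is a simple zero of q(z) = 4*z^2 + 22*z + 4, so Res(1/q, z₊) = 1/q'(z₊) with q'(z) = 8*z + 22; and q'(z₊) = 4*(z₊ - z₋) = 2*sqrt(105).
Therefore J = (2/i) · 2πi · 1/(2*sqrt(105)) = 2*pi/(sqrt(105)) = 2*sqrt(105)*pi/105

Final answer: 2*sqrt(105)*pi/105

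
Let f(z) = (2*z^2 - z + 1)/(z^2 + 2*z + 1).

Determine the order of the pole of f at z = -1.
Factor the denominator:
  z^2 + 2*z + 1 = (z + 1)^2

The numerator P(z) = 2*z^2 - z + 1 has P(-1) = 4 ≠ 0, so no factor of (z + 1) cancels.
Near z = -1 we can therefore write f(z) = g(z)/(z + 1)^2 with g analytic at -1 and g(-1) ≠ 0 (g is just the numerator).

Hence z = -1 is a pole of order 2.

Final answer: 2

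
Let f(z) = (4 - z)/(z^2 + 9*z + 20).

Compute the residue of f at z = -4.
8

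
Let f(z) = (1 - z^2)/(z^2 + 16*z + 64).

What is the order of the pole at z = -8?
2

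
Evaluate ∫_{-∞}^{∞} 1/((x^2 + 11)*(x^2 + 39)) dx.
Let f(z) = 1/((z^2 + 11)*(z^2 + 39)). The denominator has no real zeros and deg Q - deg P = 4 ≥ 2, so the integral of f over the upper semicircle |z| = R tends to 0 as R → ∞. Closing the contour in the upper half-plane,
  ∫_{-∞}^{∞} f(x) dx = 2πi · Σ Res(f, z_k)  over the poles with Im z_k > 0.

Zeros of the denominator: z^2 + 39 = 0 gives z = ±sqrt(39)*I; z^2 + 11 = 0 gives z = ±sqrt(11)*I.
Upper half-plane: z = sqrt(11)*I, z = sqrt(39)*I (simple).

Each pole is a simple zero of Q(z) = z^4 + 50*z^2 + 429, so Res(f, z₀) = P(z₀)/Q'(z₀) with P(z) = 1, Q'(z) = 4*z^3 + 100*z:
  Res(f, sqrt(11)*I) = (1)/(56*sqrt(11)*I) = -sqrt(11)*I/616
  Res(f, sqrt(39)*I) = (1)/(-56*sqrt(39)*I) = sqrt(39)*I/2184

Sum of residues: I*(-sqrt(11)/616 + sqrt(39)/2184)
∫_{-∞}^{∞} f(x) dx = 2πi · (I*(-sqrt(11)/616 + sqrt(39)/2184)) = pi*(-11*sqrt(39) + 39*sqrt(11))/12012

Final answer: pi*(-11*sqrt(39) + 39*sqrt(11))/12012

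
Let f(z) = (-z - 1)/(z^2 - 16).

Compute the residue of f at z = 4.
Write f(z) = P(z)/Q(z) with P(z) = -z - 1 and Q(z) = z^2 - 16.
The denominator factors as Q(z) = (z - 4)*(z + 4), so z = 4 is a simple zero of Q and P is analytic there; z = 4 is therefore a simple pole and
  Res(f, z₀) = P(z₀)/Q'(z₀).

Q'(z) = 2*z, so Q'(4) = 8.
P(4) = -5.

Res(f, 4) = (-5)/(8) = -5/8

Final answer: -5/8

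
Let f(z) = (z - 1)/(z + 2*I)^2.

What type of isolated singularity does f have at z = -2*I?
pole of order 2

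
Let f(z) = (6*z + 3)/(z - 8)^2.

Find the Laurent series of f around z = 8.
51/(z - 8)^2 + 6/(z - 8)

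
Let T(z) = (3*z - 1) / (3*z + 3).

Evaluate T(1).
Substitute z = 1:
  numerator:   3*(1) - 1 = 2
  denominator: 3*(1) + 3 = 6
T(1) = (2)/(6) = 1/3

Final answer: 1/3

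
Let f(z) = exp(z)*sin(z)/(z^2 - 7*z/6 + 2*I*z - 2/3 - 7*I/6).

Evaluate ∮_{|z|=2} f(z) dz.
By the residue theorem, ∮_C f(z) dz = 2πi · (sum of the residues of f at the poles inside |z| = 2).

The denominator factors as (z - 2/3 + I)*(z - 1/2 + I), so the singularities of f are simple poles at z = 2/3 - I, z = 1/2 - I.
  |2/3 - I|² = 13/9 < 4 = 2², so this pole is inside the contour.
  |1/2 - I|² = 5/4 < 4 = 2², so this pole is inside the contour.

With P(z) = exp(z)*sin(z) and Q(z) = z^2 - 7*z/6 + 2*I*z - 2/3 - 7*I/6, each pole is simple, so Res(f, z₀) = P(z₀)/Q'(z₀) with Q'(z) = 2*z - 7/6 + 2*I.
  Res(f, 2/3 - I) = P(2/3 - I)/Q'(2/3 - I) = (exp(2/3 - I)*sin(2/3 - I))/(1/6) = 6*exp(2/3 - I)*sin(2/3 - I)
  Res(f, 1/2 - I) = P(1/2 - I)/Q'(1/2 - I) = (exp(1/2 - I)*sin(1/2 - I))/(-1/6) = -6*exp(1/2 - I)*sin(1/2 - I)

Sum of residues inside C: 6*exp(2/3 - I)*sin(2/3 - I) - 6*exp(1/2 - I)*sin(1/2 - I)
∮_C f(z) dz = 2πi · (6*exp(2/3 - I)*sin(2/3 - I) - 6*exp(1/2 - I)*sin(1/2 - I)) = 12*I*pi*exp(2/3 - I)*sin(2/3 - I) - 12*I*pi*exp(1/2 - I)*sin(1/2 - I)

Final answer: 12*I*pi*exp(2/3 - I)*sin(2/3 - I) - 12*I*pi*exp(1/2 - I)*sin(1/2 - I)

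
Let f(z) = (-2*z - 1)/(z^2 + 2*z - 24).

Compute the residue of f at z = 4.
Write f(z) = P(z)/Q(z) with P(z) = -2*z - 1 and Q(z) = z^2 + 2*z - 24.
The denominator factors as Q(z) = (z + 6)*(z - 4), so z = 4 is a simple zero of Q and P is analytic there; z = 4 is therefore a simple pole and
  Res(f, z₀) = P(z₀)/Q'(z₀).

Q'(z) = 2*z + 2, so Q'(4) = 10.
P(4) = -9.

Res(f, 4) = (-9)/(10) = -9/10

Final answer: -9/10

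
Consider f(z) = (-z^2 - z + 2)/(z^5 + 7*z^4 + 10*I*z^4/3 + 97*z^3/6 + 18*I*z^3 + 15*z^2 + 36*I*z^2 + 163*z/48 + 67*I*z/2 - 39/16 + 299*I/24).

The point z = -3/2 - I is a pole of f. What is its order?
Factor the denominator:
  z^5 + 7*z^4 + 10*I*z^4/3 + 97*z^3/6 + 18*I*z^3 + 15*z^2 + 36*I*z^2 + 163*z/48 + 67*I*z/2 - 39/16 + 299*I/24 = (z + 3/2 + I)^4*(z + 1 - 2*I/3)

The numerator P(z) = -z^2 - z + 2 has P(-3/2 - I) = 9/4 - 2*I ≠ 0, so no factor of (z + 3/2 + I) cancels.
Near z = -3/2 - I we can therefore write f(z) = g(z)/(z + 3/2 + I)^4 with g analytic at -3/2 - I and g(-3/2 - I) ≠ 0 (g is the numerator divided by the remaining denominator factors).

Hence z = -3/2 - I is a pole of order 4.

Final answer: 4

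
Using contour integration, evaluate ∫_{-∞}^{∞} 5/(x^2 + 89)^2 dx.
Let f(z) = 5/(z^2 + 89)^2. The denominator has no real zeros and deg Q - deg P = 4 ≥ 2, so the integral of f over the upper semicircle |z| = R tends to 0 as R → ∞. Closing the contour in the upper half-plane,
  ∫_{-∞}^{∞} f(x) dx = 2πi · Σ Res(f, z_k)  over the poles with Im z_k > 0.

Zeros of the denominator: z^2 + 89 = 0 gives z = ±sqrt(89)*I.
Upper half-plane: z = sqrt(89)*I (a pole of order 2).

Write f(z) = g(z)/(z - sqrt(89)*I)^2 with g(z) = 5/(z + sqrt(89)*I)^2. For a double pole, Res(f, z₀) = g'(z₀):
  g'(z) = -10/(z + sqrt(89)*I)^3
  Res(f, sqrt(89)*I) = g'(sqrt(89)*I) = -5*sqrt(89)*I/31684

∫_{-∞}^{∞} f(x) dx = 2πi · (-5*sqrt(89)*I/31684) = 5*sqrt(89)*pi/15842

Final answer: 5*sqrt(89)*pi/15842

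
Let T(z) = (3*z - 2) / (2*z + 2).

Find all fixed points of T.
T(z) = z means 3*z - 2 = z*(2*z + 2), i.e.
  2*z^2 - z + 2 = 0.
Discriminant: (-1)^2 - 4*(2)*(2) = -15, so the roots are complex conjugates.
  z = (1 ± I*sqrt(15))/(2*(2))
Fixed points: {1/4 - sqrt(15)*I/4, 1/4 + sqrt(15)*I/4}

Final answer: {1/4 - sqrt(15)*I/4, 1/4 + sqrt(15)*I/4}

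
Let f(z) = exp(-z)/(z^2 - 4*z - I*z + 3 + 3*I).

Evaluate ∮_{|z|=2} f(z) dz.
pi*(2/5 - 4*I/5)*exp(-1 - I)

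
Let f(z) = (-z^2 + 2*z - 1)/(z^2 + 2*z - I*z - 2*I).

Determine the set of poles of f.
The singularities of f are the zeros of the denominator. Factoring,
  z^2 + 2*z - I*z - 2*I = (z - I)*(z + 2)
so the candidates are z = I, z = -2.

Check the numerator P(z) = -z^2 + 2*z - 1 at each one:
  P(I) = 2*I ≠ 0, so z = I is a (simple) pole.
  P(-2) = -9 ≠ 0, so z = -2 is a (simple) pole.

Poles of f: {-2, I}

Final answer: {-2, I}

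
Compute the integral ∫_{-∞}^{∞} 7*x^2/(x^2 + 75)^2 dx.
Let f(z) = 7*z^2/(z^2 + 75)^2. The denominator has no real zeros and deg Q - deg P = 2 ≥ 2, so the integral of f over the upper semicircle |z| = R tends to 0 as R → ∞. Closing the contour in the upper half-plane,
  ∫_{-∞}^{∞} f(x) dx = 2πi · Σ Res(f, z_k)  over the poles with Im z_k > 0.

Zeros of the denominator: z^2 + 75 = 0 gives z = ±5*sqrt(3)*I.
Upper half-plane: z = 5*sqrt(3)*I (a pole of order 2).

Write f(z) = g(z)/(z - 5*sqrt(3)*I)^2 with g(z) = 7*z^2/(z + 5*sqrt(3)*I)^2. For a double pole, Res(f, z₀) = g'(z₀):
  g'(z) = 70*sqrt(3)*I*z/(z + 5*sqrt(3)*I)^3
  Res(f, 5*sqrt(3)*I) = g'(5*sqrt(3)*I) = -7*sqrt(3)*I/60

∫_{-∞}^{∞} f(x) dx = 2πi · (-7*sqrt(3)*I/60) = 7*sqrt(3)*pi/30

Final answer: 7*sqrt(3)*pi/30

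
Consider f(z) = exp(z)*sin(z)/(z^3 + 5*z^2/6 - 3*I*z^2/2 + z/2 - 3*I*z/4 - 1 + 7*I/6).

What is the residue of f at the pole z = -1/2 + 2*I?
Write f(z) = P(z)/Q(z) with P(z) = exp(z)*sin(z) and Q(z) = z^3 + 5*z^2/6 - 3*I*z^2/2 + z/2 - 3*I*z/4 - 1 + 7*I/6.
The denominator factors as Q(z) = (z + 1 + I/2)*(z + 1/2 - 2*I)*(z - 2/3), so z = -1/2 + 2*I is a simple zero of Q and P is analytic there; z = -1/2 + 2*I is therefore a simple pole and
  Res(f, z₀) = P(z₀)/Q'(z₀).

Q'(z) = 3*z^2 + 5*z/3 - 3*I*z + 1/2 - 3*I/4, so Q'(-1/2 + 2*I) = -67/12 - 23*I/12.
P(-1/2 + 2*I) = -exp(-1/2 + 2*I)*sin(1/2 - 2*I).

Res(f, -1/2 + 2*I) = (-exp(-1/2 + 2*I)*sin(1/2 - 2*I))/(-67/12 - 23*I/12) = (402/2509 - 138*I/2509)*exp(-1/2 + 2*I)*sin(1/2 - 2*I)

Final answer: (402/2509 - 138*I/2509)*exp(-1/2 + 2*I)*sin(1/2 - 2*I)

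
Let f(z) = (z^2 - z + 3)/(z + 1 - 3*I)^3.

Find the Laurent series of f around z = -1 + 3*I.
(-4 - 9*I)/(z + 1 - 3*I)^3 + (-3 + 6*I)/(z + 1 - 3*I)^2 + 1/(z + 1 - 3*I)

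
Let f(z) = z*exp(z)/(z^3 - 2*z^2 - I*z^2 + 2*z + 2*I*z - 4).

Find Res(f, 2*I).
Write f(z) = P(z)/Q(z) with P(z) = z*exp(z) and Q(z) = z^3 - 2*z^2 - I*z^2 + 2*z + 2*I*z - 4.
The denominator factors as Q(z) = (z + I)*(z - 2)*(z - 2*I), so z = 2*I is a simple zero of Q and P is analytic there; z = 2*I is therefore a simple pole and
  Res(f, z₀) = P(z₀)/Q'(z₀).

Q'(z) = 3*z^2 - 4*z - 2*I*z + 2 + 2*I, so Q'(2*I) = -6 - 6*I.
P(2*I) = 2*I*exp(2*I).

Res(f, 2*I) = (2*I*exp(2*I))/(-6 - 6*I) = (-1/6 - I/6)*exp(2*I)

Final answer: (-1/6 - I/6)*exp(2*I)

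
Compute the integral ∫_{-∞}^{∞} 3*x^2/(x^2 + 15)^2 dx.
Let f(z) = 3*z^2/(z^2 + 15)^2. The denominator has no real zeros and deg Q - deg P = 2 ≥ 2, so the integral of f over the upper semicircle |z| = R tends to 0 as R → ∞. Closing the contour in the upper half-plane,
  ∫_{-∞}^{∞} f(x) dx = 2πi · Σ Res(f, z_k)  over the poles with Im z_k > 0.

Zeros of the denominator: z^2 + 15 = 0 gives z = ±sqrt(15)*I.
Upper half-plane: z = sqrt(15)*I (a pole of order 2).

Write f(z) = g(z)/(z - sqrt(15)*I)^2 with g(z) = 3*z^2/(z + sqrt(15)*I)^2. For a double pole, Res(f, z₀) = g'(z₀):
  g'(z) = 6*sqrt(15)*I*z/(z + sqrt(15)*I)^3
  Res(f, sqrt(15)*I) = g'(sqrt(15)*I) = -sqrt(15)*I/20

∫_{-∞}^{∞} f(x) dx = 2πi · (-sqrt(15)*I/20) = sqrt(15)*pi/10

Final answer: sqrt(15)*pi/10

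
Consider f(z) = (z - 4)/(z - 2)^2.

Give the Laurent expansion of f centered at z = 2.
Put w = z - (2), i.e. z = w + 2. The denominator is w^2, so it suffices to rewrite the numerator in powers of w.

P(z) = z - 4
P(w + 2) = -2 + w

Dividing each term by w^2:
  f = -2/w^2 + 1/w

Substituting back w = z - 2:
  f(z) = -2/(z - 2)^2 + 1/(z - 2)

The series is finite because the numerator is a polynomial; the negative powers form the principal part, and the coefficient of 1/(z - 2) gives Res(f, 2) = 1.

Final answer: -2/(z - 2)^2 + 1/(z - 2)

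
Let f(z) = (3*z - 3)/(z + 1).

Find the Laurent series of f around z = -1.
Put w = z - (-1), i.e. z = w - 1. The denominator is w, so it suffices to rewrite the numerator in powers of w.

P(z) = 3*z - 3
P(w - 1) = -6 + 3*w

Dividing each term by w:
  f = -6/w + 3

Substituting back w = z + 1:
  f(z) = -6/(z + 1) + 3

The series is finite because the numerator is a polynomial; the negative powers form the principal part, and the coefficient of 1/(z + 1) gives Res(f, -1) = -6.

Final answer: -6/(z + 1) + 3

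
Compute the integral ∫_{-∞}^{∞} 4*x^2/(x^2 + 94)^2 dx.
Let f(z) = 4*z^2/(z^2 + 94)^2. The denominator has no real zeros and deg Q - deg P = 2 ≥ 2, so the integral of f over the upper semicircle |z| = R tends to 0 as R → ∞. Closing the contour in the upper half-plane,
  ∫_{-∞}^{∞} f(x) dx = 2πi · Σ Res(f, z_k)  over the poles with Im z_k > 0.

Zeros of the denominator: z^2 + 94 = 0 gives z = ±sqrt(94)*I.
Upper half-plane: z = sqrt(94)*I (a pole of order 2).

Write f(z) = g(z)/(z - sqrt(94)*I)^2 with g(z) = 4*z^2/(z + sqrt(94)*I)^2. For a double pole, Res(f, z₀) = g'(z₀):
  g'(z) = 8*sqrt(94)*I*z/(z + sqrt(94)*I)^3
  Res(f, sqrt(94)*I) = g'(sqrt(94)*I) = -sqrt(94)*I/94

∫_{-∞}^{∞} f(x) dx = 2πi · (-sqrt(94)*I/94) = sqrt(94)*pi/47

Final answer: sqrt(94)*pi/47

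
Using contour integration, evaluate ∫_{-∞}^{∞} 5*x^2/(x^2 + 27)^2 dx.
5*sqrt(3)*pi/18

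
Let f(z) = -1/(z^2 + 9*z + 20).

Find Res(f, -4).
Write f(z) = P(z)/Q(z) with P(z) = -1 and Q(z) = z^2 + 9*z + 20.
The denominator factors as Q(z) = (z + 5)*(z + 4), so z = -4 is a simple zero of Q and P is analytic there; z = -4 is therefore a simple pole and
  Res(f, z₀) = P(z₀)/Q'(z₀).

Q'(z) = 2*z + 9, so Q'(-4) = 1.
P(-4) = -1.

Res(f, -4) = (-1)/(1) = -1

Final answer: -1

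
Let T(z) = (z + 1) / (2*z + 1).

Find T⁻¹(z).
Set w = T(z) = (z + 1) / (2*z + 1) and solve for z:
  w*(2*z + 1) = z + 1
  w + z*(2*w - 1) - 1 = 0
  z*(2*w - 1) = 1 - w
  z = (w - 1)/(1 - 2*w)
Renaming the variable, T⁻¹(z) = (z - 1)/(-2*z + 1) = (-z + 1)/(2*z - 1).
(Check: ad - bc = -1 ≠ 0, so T is invertible.)

Final answer: (-z + 1)/(2*z - 1)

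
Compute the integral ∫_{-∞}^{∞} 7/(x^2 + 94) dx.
Let f(z) = 7/(z^2 + 94). The denominator has no real zeros and deg Q - deg P = 2 ≥ 2, so the integral of f over the upper semicircle |z| = R tends to 0 as R → ∞. Closing the contour in the upper half-plane,
  ∫_{-∞}^{∞} f(x) dx = 2πi · Σ Res(f, z_k)  over the poles with Im z_k > 0.

Zeros of the denominator: z^2 + 94 = 0 gives z = ±sqrt(94)*I.
Upper half-plane: z = sqrt(94)*I (simple).

Each pole is a simple zero of Q(z) = z^2 + 94, so Res(f, z₀) = P(z₀)/Q'(z₀) with P(z) = 7, Q'(z) = 2*z:
  Res(f, sqrt(94)*I) = (7)/(2*sqrt(94)*I) = -7*sqrt(94)*I/188

∫_{-∞}^{∞} f(x) dx = 2πi · (-7*sqrt(94)*I/188) = 7*sqrt(94)*pi/94

Final answer: 7*sqrt(94)*pi/94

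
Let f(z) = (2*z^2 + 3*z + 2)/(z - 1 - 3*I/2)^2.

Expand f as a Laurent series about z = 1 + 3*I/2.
Put w = z - (1 + 3*I/2), i.e. z = w + 1 + 3*I/2. The denominator is w^2, so it suffices to rewrite the numerator in powers of w.

P(z) = 2*z^2 + 3*z + 2
P(w + 1 + 3*I/2) = 5/2 + 21*I/2 + (7 + 6*I)*w + 2*w^2

Dividing each term by w^2:
  f = (5/2 + 21*I/2)/w^2 + (7 + 6*I)/w + 2

Substituting back w = z - 1 - 3*I/2:
  f(z) = (5/2 + 21*I/2)/(z - 1 - 3*I/2)^2 + (7 + 6*I)/(z - 1 - 3*I/2) + 2

The series is finite because the numerator is a polynomial; the negative powers form the principal part, and the coefficient of 1/(z - 1 - 3*I/2) gives Res(f, 1 + 3*I/2) = 7 + 6*I.

Final answer: (5/2 + 21*I/2)/(z - 1 - 3*I/2)^2 + (7 + 6*I)/(z - 1 - 3*I/2) + 2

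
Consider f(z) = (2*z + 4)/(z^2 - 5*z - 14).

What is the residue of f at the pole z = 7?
Write f(z) = P(z)/Q(z) with P(z) = 2*z + 4 and Q(z) = z^2 - 5*z - 14.
The denominator factors as Q(z) = (z - 7)*(z + 2), so z = 7 is a simple zero of Q and P is analytic there; z = 7 is therefore a simple pole and
  Res(f, z₀) = P(z₀)/Q'(z₀).

Q'(z) = 2*z - 5, so Q'(7) = 9.
P(7) = 18.

Res(f, 7) = (18)/(9) = 2

Final answer: 2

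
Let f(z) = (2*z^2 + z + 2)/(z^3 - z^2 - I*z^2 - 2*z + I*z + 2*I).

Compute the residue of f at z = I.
Write f(z) = P(z)/Q(z) with P(z) = 2*z^2 + z + 2 and Q(z) = z^3 - z^2 - I*z^2 - 2*z + I*z + 2*I.
The denominator factors as Q(z) = (z - I)*(z + 1)*(z - 2), so z = I is a simple zero of Q and P is analytic there; z = I is therefore a simple pole and
  Res(f, z₀) = P(z₀)/Q'(z₀).

Q'(z) = 3*z^2 - 2*z - 2*I*z - 2 + I, so Q'(I) = -3 - I.
P(I) = I.

Res(f, I) = (I)/(-3 - I) = -1/10 - 3*I/10

Final answer: -1/10 - 3*I/10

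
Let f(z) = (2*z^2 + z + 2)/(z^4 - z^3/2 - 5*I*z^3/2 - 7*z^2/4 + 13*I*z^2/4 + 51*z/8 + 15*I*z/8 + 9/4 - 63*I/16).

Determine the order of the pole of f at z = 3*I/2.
Factor the denominator:
  z^4 - z^3/2 - 5*I*z^3/2 - 7*z^2/4 + 13*I*z^2/4 + 51*z/8 + 15*I*z/8 + 9/4 - 63*I/16 = (z - 3*I/2)^2*(z + 1 - I/2)*(z - 3/2 + I)

The numerator P(z) = 2*z^2 + z + 2 has P(3*I/2) = -5/2 + 3*I/2 ≠ 0, so no factor of (z - 3*I/2) cancels.
Near z = 3*I/2 we can therefore write f(z) = g(z)/(z - 3*I/2)^2 with g analytic at 3*I/2 and g(3*I/2) ≠ 0 (g is the numerator divided by the remaining denominator factors).

Hence z = 3*I/2 is a pole of order 2.

Final answer: 2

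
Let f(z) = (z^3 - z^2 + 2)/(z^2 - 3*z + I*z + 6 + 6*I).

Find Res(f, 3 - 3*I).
Write f(z) = P(z)/Q(z) with P(z) = z^3 - z^2 + 2 and Q(z) = z^2 - 3*z + I*z + 6 + 6*I.
The denominator factors as Q(z) = (z - 2*I)*(z - 3 + 3*I), so z = 3 - 3*I is a simple zero of Q and P is analytic there; z = 3 - 3*I is therefore a simple pole and
  Res(f, z₀) = P(z₀)/Q'(z₀).

Q'(z) = 2*z - 3 + I, so Q'(3 - 3*I) = 3 - 5*I.
P(3 - 3*I) = -52 - 36*I.

Res(f, 3 - 3*I) = (-52 - 36*I)/(3 - 5*I) = 12/17 - 184*I/17

Final answer: 12/17 - 184*I/17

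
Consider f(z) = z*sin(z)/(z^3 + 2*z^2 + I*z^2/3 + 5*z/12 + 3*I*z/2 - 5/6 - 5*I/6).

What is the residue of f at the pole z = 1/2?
Write f(z) = P(z)/Q(z) with P(z) = z*sin(z) and Q(z) = z^3 + 2*z^2 + I*z^2/3 + 5*z/12 + 3*I*z/2 - 5/6 - 5*I/6.
The denominator factors as Q(z) = (z + 1/2 + I)*(z + 2 - 2*I/3)*(z - 1/2), so z = 1/2 is a simple zero of Q and P is analytic there; z = 1/2 is therefore a simple pole and
  Res(f, z₀) = P(z₀)/Q'(z₀).

Q'(z) = 3*z^2 + 4*z + 2*I*z/3 + 5/12 + 3*I/2, so Q'(1/2) = 19/6 + 11*I/6.
P(1/2) = sin(1/2)/2.

Res(f, 1/2) = (sin(1/2)/2)/(19/6 + 11*I/6) = (57/482 - 33*I/482)*sin(1/2)

Final answer: (57/482 - 33*I/482)*sin(1/2)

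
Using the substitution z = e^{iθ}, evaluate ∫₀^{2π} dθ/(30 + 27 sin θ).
Call the integral J. The integrand is 2π-periodic and we integrate over a full period, so shifting θ does not change the value (θ → θ + π/2 turns sin θ into cos θ). Hence
  J = ∫₀^{2π} dθ/(30 + 27 cos θ).
Put z = e^{iθ}: then cos θ = (z + 1/z)/2, dθ = dz/(iz), and z runs once counterclockwise around |z| = 1:
  J = ∮_{|z|=1} 1/(30 + 27*(z + 1/z)/2) · dz/(iz) = (2/i) ∮_{|z|=1} dz/(27*z^2 + 60*z + 27).
The roots of 27*z^2 + 60*z + 27 are z = (-30 ± sqrt(30^2 - 27^2))/27, with sqrt(171) = 3*sqrt(19); their product is 1, so only z₊ = -10/9 + sqrt(19)/9 lies inside the unit circle (z₋ = -10/9 - sqrt(19)/9 lies outside).
z₊ is a simple zero of q(z) = 27*z^2 + 60*z + 27, so Res(1/q, z₊) = 1/q'(z₊) with q'(z) = 54*z + 60; and q'(z₊) = 27*(z₊ - z₋) = 6*sqrt(19).
Therefore J = (2/i) · 2πi · 1/(6*sqrt(19)) = 2*pi/(3*sqrt(19)) = 2*sqrt(19)*pi/57

Final answer: 2*sqrt(19)*pi/57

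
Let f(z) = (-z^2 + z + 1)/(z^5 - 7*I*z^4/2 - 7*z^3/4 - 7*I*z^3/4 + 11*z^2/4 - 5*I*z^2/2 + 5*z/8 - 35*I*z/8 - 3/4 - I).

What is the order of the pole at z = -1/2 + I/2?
3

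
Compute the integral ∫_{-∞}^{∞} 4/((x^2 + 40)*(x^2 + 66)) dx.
Let f(z) = 4/((z^2 + 40)*(z^2 + 66)). The denominator has no real zeros and deg Q - deg P = 4 ≥ 2, so the integral of f over the upper semicircle |z| = R tends to 0 as R → ∞. Closing the contour in the upper half-plane,
  ∫_{-∞}^{∞} f(x) dx = 2πi · Σ Res(f, z_k)  over the poles with Im z_k > 0.

Zeros of the denominator: z^2 + 40 = 0 gives z = ±2*sqrt(10)*I; z^2 + 66 = 0 gives z = ±sqrt(66)*I.
Upper half-plane: z = 2*sqrt(10)*I, z = sqrt(66)*I (simple).

Each pole is a simple zero of Q(z) = z^4 + 106*z^2 + 2640, so Res(f, z₀) = P(z₀)/Q'(z₀) with P(z) = 4, Q'(z) = 4*z^3 + 212*z:
  Res(f, 2*sqrt(10)*I) = (4)/(104*sqrt(10)*I) = -sqrt(10)*I/260
  Res(f, sqrt(66)*I) = (4)/(-52*sqrt(66)*I) = sqrt(66)*I/858

Sum of residues: I*(-sqrt(10)/260 + sqrt(66)/858)
∫_{-∞}^{∞} f(x) dx = 2πi · (I*(-sqrt(10)/260 + sqrt(66)/858)) = pi*(-10*sqrt(66) + 33*sqrt(10))/4290

Final answer: pi*(-10*sqrt(66) + 33*sqrt(10))/4290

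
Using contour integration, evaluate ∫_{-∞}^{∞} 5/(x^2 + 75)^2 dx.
Let f(z) = 5/(z^2 + 75)^2. The denominator has no real zeros and deg Q - deg P = 4 ≥ 2, so the integral of f over the upper semicircle |z| = R tends to 0 as R → ∞. Closing the contour in the upper half-plane,
  ∫_{-∞}^{∞} f(x) dx = 2πi · Σ Res(f, z_k)  over the poles with Im z_k > 0.

Zeros of the denominator: z^2 + 75 = 0 gives z = ±5*sqrt(3)*I.
Upper half-plane: z = 5*sqrt(3)*I (a pole of order 2).

Write f(z) = g(z)/(z - 5*sqrt(3)*I)^2 with g(z) = 5/(z + 5*sqrt(3)*I)^2. For a double pole, Res(f, z₀) = g'(z₀):
  g'(z) = -10/(z + 5*sqrt(3)*I)^3
  Res(f, 5*sqrt(3)*I) = g'(5*sqrt(3)*I) = -sqrt(3)*I/900

∫_{-∞}^{∞} f(x) dx = 2πi · (-sqrt(3)*I/900) = sqrt(3)*pi/450

Final answer: sqrt(3)*pi/450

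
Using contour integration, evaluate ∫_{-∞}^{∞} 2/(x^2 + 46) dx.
sqrt(46)*pi/23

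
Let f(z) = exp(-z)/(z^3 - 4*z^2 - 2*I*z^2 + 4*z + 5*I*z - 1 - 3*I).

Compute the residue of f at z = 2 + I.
Write f(z) = P(z)/Q(z) with P(z) = exp(-z) and Q(z) = z^3 - 4*z^2 - 2*I*z^2 + 4*z + 5*I*z - 1 - 3*I.
The denominator factors as Q(z) = (z - 1)*(z - 2 - I)*(z - 1 - I), so z = 2 + I is a simple zero of Q and P is analytic there; z = 2 + I is therefore a simple pole and
  Res(f, z₀) = P(z₀)/Q'(z₀).

Q'(z) = 3*z^2 - 8*z - 4*I*z + 4 + 5*I, so Q'(2 + I) = 1 + I.
P(2 + I) = exp(-2 - I).

Res(f, 2 + I) = (exp(-2 - I))/(1 + I) = (1/2 - I/2)*exp(-2 - I)

Final answer: (1/2 - I/2)*exp(-2 - I)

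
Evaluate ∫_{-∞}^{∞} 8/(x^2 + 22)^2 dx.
sqrt(22)*pi/121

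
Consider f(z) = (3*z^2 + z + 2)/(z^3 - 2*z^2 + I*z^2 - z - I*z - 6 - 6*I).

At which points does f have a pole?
The singularities of f are the zeros of the denominator. Factoring,
  z^3 - 2*z^2 + I*z^2 - z - I*z - 6 - 6*I = (z + 1 - I)*(z - 3)*(z + 2*I)
so the candidates are z = -1 + I, z = 3, z = -2*I.

Check the numerator P(z) = 3*z^2 + z + 2 at each one:
  P(-1 + I) = 1 - 5*I ≠ 0, so z = -1 + I is a (simple) pole.
  P(3) = 32 ≠ 0, so z = 3 is a (simple) pole.
  P(-2*I) = -10 - 2*I ≠ 0, so z = -2*I is a (simple) pole.

Poles of f: {-1 + I, -2*I, 3}

Final answer: {-1 + I, -2*I, 3}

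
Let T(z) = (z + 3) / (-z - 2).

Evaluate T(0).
-3/2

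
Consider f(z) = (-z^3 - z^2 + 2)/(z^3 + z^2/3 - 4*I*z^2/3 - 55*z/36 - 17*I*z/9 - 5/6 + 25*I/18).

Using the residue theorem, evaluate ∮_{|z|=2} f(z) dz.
By the residue theorem, ∮_C f(z) dz = 2πi · (sum of the residues of f at the poles inside |z| = 2).

The denominator factors as (z + 3/2 + I/3)*(z - 1/2 - I)*(z - 2/3 - 2*I/3), so the singularities of f are simple poles at z = -3/2 - I/3, z = 1/2 + I, z = 2/3 + 2*I/3.
  |-3/2 - I/3|² = 85/36 < 4 = 2², so this pole is inside the contour.
  |1/2 + I|² = 5/4 < 4 = 2², so this pole is inside the contour.
  |2/3 + 2*I/3|² = 8/9 < 4 = 2², so this pole is inside the contour.

With P(z) = -z^3 - z^2 + 2 and Q(z) = z^3 + z^2/3 - 4*I*z^2/3 - 55*z/36 - 17*I*z/9 - 5/6 + 25*I/18, each pole is simple, so Res(f, z₀) = P(z₀)/Q'(z₀) with Q'(z) = 3*z^2 + 2*z/3 - 8*I*z/3 - 55/36 - 17*I/9.
  Res(f, -3/2 - I/3) = P(-3/2 - I/3)/Q'(-3/2 - I/3) = (197/72 + 131*I/108)/(3 + 44*I/9) = 5497/12792 - 631*I/2132
  Res(f, 1/2 + I) = P(1/2 + I)/Q'(1/2 + I) = (33/8 - 3*I/4)/(-7/9 + 4*I/9) = -459/104 - 81*I/52
  Res(f, 2/3 + 2*I/3) = P(2/3 + 2*I/3)/Q'(2/3 + 2*I/3) = (70/27 - 40*I/27)/(25/36 - 5*I/9) = 136/41 + 64*I/123

Sum of residues inside C: -2/3 - 4*I/3
∮_C f(z) dz = 2πi · (-2/3 - 4*I/3) = pi*(8/3 - 4*I/3)

Final answer: pi*(8/3 - 4*I/3)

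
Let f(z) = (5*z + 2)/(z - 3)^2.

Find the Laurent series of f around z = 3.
Put w = z - (3), i.e. z = w + 3. The denominator is w^2, so it suffices to rewrite the numerator in powers of w.

P(z) = 5*z + 2
P(w + 3) = 17 + 5*w

Dividing each term by w^2:
  f = 17/w^2 + 5/w

Substituting back w = z - 3:
  f(z) = 17/(z - 3)^2 + 5/(z - 3)

The series is finite because the numerator is a polynomial; the negative powers form the principal part, and the coefficient of 1/(z - 3) gives Res(f, 3) = 5.

Final answer: 17/(z - 3)^2 + 5/(z - 3)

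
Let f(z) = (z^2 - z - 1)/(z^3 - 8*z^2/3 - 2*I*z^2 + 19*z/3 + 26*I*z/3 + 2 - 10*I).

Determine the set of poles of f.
The singularities of f are the zeros of the denominator. Factoring,
  z^3 - 8*z^2/3 - 2*I*z^2 + 19*z/3 + 26*I*z/3 + 2 - 10*I = (z - 3*I)*(z - 2/3 - I)*(z - 2 + 2*I)
so the candidates are z = 3*I, z = 2/3 + I, z = 2 - 2*I.

Check the numerator P(z) = z^2 - z - 1 at each one:
  P(3*I) = -10 - 3*I ≠ 0, so z = 3*I is a (simple) pole.
  P(2/3 + I) = -20/9 + I/3 ≠ 0, so z = 2/3 + I is a (simple) pole.
  P(2 - 2*I) = -3 - 6*I ≠ 0, so z = 2 - 2*I is a (simple) pole.

Poles of f: {3*I, 2/3 + I, 2 - 2*I}

Final answer: {3*I, 2/3 + I, 2 - 2*I}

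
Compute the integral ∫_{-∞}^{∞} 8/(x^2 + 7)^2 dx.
Let f(z) = 8/(z^2 + 7)^2. The denominator has no real zeros and deg Q - deg P = 4 ≥ 2, so the integral of f over the upper semicircle |z| = R tends to 0 as R → ∞. Closing the contour in the upper half-plane,
  ∫_{-∞}^{∞} f(x) dx = 2πi · Σ Res(f, z_k)  over the poles with Im z_k > 0.

Zeros of the denominator: z^2 + 7 = 0 gives z = ±sqrt(7)*I.
Upper half-plane: z = sqrt(7)*I (a pole of order 2).

Write f(z) = g(z)/(z - sqrt(7)*I)^2 with g(z) = 8/(z + sqrt(7)*I)^2. For a double pole, Res(f, z₀) = g'(z₀):
  g'(z) = -16/(z + sqrt(7)*I)^3
  Res(f, sqrt(7)*I) = g'(sqrt(7)*I) = -2*sqrt(7)*I/49

∫_{-∞}^{∞} f(x) dx = 2πi · (-2*sqrt(7)*I/49) = 4*sqrt(7)*pi/49

Final answer: 4*sqrt(7)*pi/49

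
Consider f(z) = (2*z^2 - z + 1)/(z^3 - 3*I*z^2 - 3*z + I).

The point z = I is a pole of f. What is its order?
Factor the denominator:
  z^3 - 3*I*z^2 - 3*z + I = (z - I)^3

The numerator P(z) = 2*z^2 - z + 1 has P(I) = -1 - I ≠ 0, so no factor of (z - I) cancels.
Near z = I we can therefore write f(z) = g(z)/(z - I)^3 with g analytic at I and g(I) ≠ 0 (g is just the numerator).

Hence z = I is a pole of order 3.

Final answer: 3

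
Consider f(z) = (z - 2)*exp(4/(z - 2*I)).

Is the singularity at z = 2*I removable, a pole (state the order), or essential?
Let u = z - 2*I. Then
  e^(4/u) = Σ_{k≥0} (4)^k/(k!·u^k) = 1 + 4/u + 8/u^2 + 32/(3*u^3) + ...
which has infinitely many negative powers of u, so exp(4/(z - 2*I)) has an essential singularity at z = 2*I.
The extra factor z - 2 is a nonzero polynomial; if the product had at most a pole at z = 2*I, dividing by that polynomial would leave exp(4/(z - 2*I)) with at most a pole too — contradiction. (Equivalently, the product's Laurent series still has infinitely many negative powers.)
So the singularity is essential.

Final answer: essential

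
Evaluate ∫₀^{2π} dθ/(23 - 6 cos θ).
Call the integral J. The integrand is 2π-periodic and we integrate over a full period, so shifting θ does not change the value (θ → θ + π flips the sign of the trig term). Hence
  J = ∫₀^{2π} dθ/(23 + 6 cos θ).
Put z = e^{iθ}: then cos θ = (z + 1/z)/2, dθ = dz/(iz), and z runs once counterclockwise around |z| = 1:
  J = ∮_{|z|=1} 1/(23 + 6*(z + 1/z)/2) · dz/(iz) = (2/i) ∮_{|z|=1} dz/(6*z^2 + 46*z + 6).
The roots of 6*z^2 + 46*z + 6 are z = (-23 ± sqrt(23^2 - 6^2))/6, with sqrt(493) = sqrt(493); their product is 1, so only z₊ = -23/6 + sqrt(493)/6 lies inside the unit circle (z₋ = -23/6 - sqrt(493)/6 lies outside).
z₊ is a simple zero of q(z) = 6*z^2 + 46*z + 6, so Res(1/q, z₊) = 1/q'(z₊) with q'(z) = 12*z + 46; and q'(z₊) = 6*(z₊ - z₋) = 2*sqrt(493).
Therefore J = (2/i) · 2πi · 1/(2*sqrt(493)) = 2*pi/(sqrt(493)) = 2*sqrt(493)*pi/493

Final answer: 2*sqrt(493)*pi/493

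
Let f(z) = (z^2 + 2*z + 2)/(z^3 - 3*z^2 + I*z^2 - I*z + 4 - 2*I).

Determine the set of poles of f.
The singularities of f are the zeros of the denominator. Factoring,
  z^3 - 3*z^2 + I*z^2 - I*z + 4 - 2*I = (z + 1)*(z - 2 + I)*(z - 2)
so the candidates are z = -1, z = 2 - I, z = 2.

Check the numerator P(z) = z^2 + 2*z + 2 at each one:
  P(-1) = 1 ≠ 0, so z = -1 is a (simple) pole.
  P(2 - I) = 9 - 6*I ≠ 0, so z = 2 - I is a (simple) pole.
  P(2) = 10 ≠ 0, so z = 2 is a (simple) pole.

Poles of f: {-1, 2 - I, 2}

Final answer: {-1, 2 - I, 2}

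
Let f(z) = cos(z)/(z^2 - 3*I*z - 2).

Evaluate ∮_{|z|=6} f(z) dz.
By the residue theorem, ∮_C f(z) dz = 2πi · (sum of the residues of f at the poles inside |z| = 6).

The denominator factors as (z - I)*(z - 2*I), so the singularities of f are simple poles at z = I, z = 2*I.
  |I|² = 1 < 36 = 6², so this pole is inside the contour.
  |2*I|² = 4 < 36 = 6², so this pole is inside the contour.

With P(z) = cos(z) and Q(z) = z^2 - 3*I*z - 2, each pole is simple, so Res(f, z₀) = P(z₀)/Q'(z₀) with Q'(z) = 2*z - 3*I.
  Res(f, I) = P(I)/Q'(I) = (cosh(1))/(-I) = I*cosh(1)
  Res(f, 2*I) = P(2*I)/Q'(2*I) = (cosh(2))/(I) = -I*cosh(2)

Sum of residues inside C: -I*cosh(2) + I*cosh(1)
∮_C f(z) dz = 2πi · (-I*cosh(2) + I*cosh(1)) = -2*pi*cosh(1) + 2*pi*cosh(2)

Final answer: -2*pi*cosh(1) + 2*pi*cosh(2)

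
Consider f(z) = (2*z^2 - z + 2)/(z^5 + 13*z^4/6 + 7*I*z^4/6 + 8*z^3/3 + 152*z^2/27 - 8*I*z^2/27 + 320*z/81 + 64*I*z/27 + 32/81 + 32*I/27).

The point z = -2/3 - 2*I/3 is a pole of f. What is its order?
Factor the denominator:
  z^5 + 13*z^4/6 + 7*I*z^4/6 + 8*z^3/3 + 152*z^2/27 - 8*I*z^2/27 + 320*z/81 + 64*I*z/27 + 32/81 + 32*I/27 = (z + 2/3 + 2*I/3)^4*(z - 1/2 - 3*I/2)

The numerator P(z) = 2*z^2 - z + 2 has P(-2/3 - 2*I/3) = 8/3 + 22*I/9 ≠ 0, so no factor of (z + 2/3 + 2*I/3) cancels.
Near z = -2/3 - 2*I/3 we can therefore write f(z) = g(z)/(z + 2/3 + 2*I/3)^4 with g analytic at -2/3 - 2*I/3 and g(-2/3 - 2*I/3) ≠ 0 (g is the numerator divided by the remaining denominator factors).

Hence z = -2/3 - 2*I/3 is a pole of order 4.

Final answer: 4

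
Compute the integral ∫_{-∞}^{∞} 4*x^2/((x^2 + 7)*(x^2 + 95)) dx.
Let f(z) = 4*z^2/((z^2 + 7)*(z^2 + 95)). The denominator has no real zeros and deg Q - deg P = 2 ≥ 2, so the integral of f over the upper semicircle |z| = R tends to 0 as R → ∞. Closing the contour in the upper half-plane,
  ∫_{-∞}^{∞} f(x) dx = 2πi · Σ Res(f, z_k)  over the poles with Im z_k > 0.

Zeros of the denominator: z^2 + 7 = 0 gives z = ±sqrt(7)*I; z^2 + 95 = 0 gives z = ±sqrt(95)*I.
Upper half-plane: z = sqrt(7)*I, z = sqrt(95)*I (simple).

Each pole is a simple zero of Q(z) = z^4 + 102*z^2 + 665, so Res(f, z₀) = P(z₀)/Q'(z₀) with P(z) = 4*z^2, Q'(z) = 4*z^3 + 204*z:
  Res(f, sqrt(7)*I) = (-28)/(176*sqrt(7)*I) = sqrt(7)*I/44
  Res(f, sqrt(95)*I) = (-380)/(-176*sqrt(95)*I) = -sqrt(95)*I/44

Sum of residues: I*(-sqrt(95) + sqrt(7))/44
∫_{-∞}^{∞} f(x) dx = 2πi · (I*(-sqrt(95) + sqrt(7))/44) = pi*(-sqrt(7) + sqrt(95))/22

Final answer: pi*(-sqrt(7) + sqrt(95))/22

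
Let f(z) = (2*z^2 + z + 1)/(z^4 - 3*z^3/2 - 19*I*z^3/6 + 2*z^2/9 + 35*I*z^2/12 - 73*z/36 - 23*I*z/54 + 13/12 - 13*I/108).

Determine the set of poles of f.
The singularities of f are the zeros of the denominator. Factoring,
  z^4 - 3*z^3/2 - 19*I*z^3/6 + 2*z^2/9 + 35*I*z^2/12 - 73*z/36 - 23*I*z/54 + 13/12 - 13*I/108 = (z - 1/2)*(z + 1/3 + I/2)*(z - 1 - 2*I/3)*(z - 1/3 - 3*I)
so the candidates are z = 1/2, z = -1/3 - I/2, z = 1 + 2*I/3, z = 1/3 + 3*I.

Check the numerator P(z) = 2*z^2 + z + 1 at each one:
  P(1/2) = 2 ≠ 0, so z = 1/2 is a (simple) pole.
  P(-1/3 - I/2) = 7/18 + I/6 ≠ 0, so z = -1/3 - I/2 is a (simple) pole.
  P(1 + 2*I/3) = 28/9 + 10*I/3 ≠ 0, so z = 1 + 2*I/3 is a (simple) pole.
  P(1/3 + 3*I) = -148/9 + 7*I ≠ 0, so z = 1/3 + 3*I is a (simple) pole.

Poles of f: {-1/3 - I/2, 1/3 + 3*I, 1/2, 1 + 2*I/3}

Final answer: {-1/3 - I/2, 1/3 + 3*I, 1/2, 1 + 2*I/3}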